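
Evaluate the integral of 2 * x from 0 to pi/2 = pi^2/4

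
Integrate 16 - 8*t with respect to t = -4*t^2 + 16*t + C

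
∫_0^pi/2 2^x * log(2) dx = -1 + 2^(pi/2)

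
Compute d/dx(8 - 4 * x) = -4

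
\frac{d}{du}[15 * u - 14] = 15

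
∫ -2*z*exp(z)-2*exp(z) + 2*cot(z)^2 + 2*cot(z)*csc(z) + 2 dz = -2*z*exp(z) - 2*cot(z) - 2*csc(z) + C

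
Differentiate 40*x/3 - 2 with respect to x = 40/3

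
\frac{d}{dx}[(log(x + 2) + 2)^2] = (2*log(x + 2) + 4)/(x + 2)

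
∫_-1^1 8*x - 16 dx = -32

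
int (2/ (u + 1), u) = log(3*(u + 1)^2) + C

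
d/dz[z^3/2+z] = 3*z^2/2 + 1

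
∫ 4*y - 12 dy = 2*y^2 - 12*y + C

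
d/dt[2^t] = 2^t*log(2)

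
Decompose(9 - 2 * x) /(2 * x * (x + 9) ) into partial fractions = -3/(2*(x + 9)) + 1/(2*x)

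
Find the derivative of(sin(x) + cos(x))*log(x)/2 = sqrt(2)*(x*log(x)*cos(x + pi/4) + sin(x + pi/4))/(2*x)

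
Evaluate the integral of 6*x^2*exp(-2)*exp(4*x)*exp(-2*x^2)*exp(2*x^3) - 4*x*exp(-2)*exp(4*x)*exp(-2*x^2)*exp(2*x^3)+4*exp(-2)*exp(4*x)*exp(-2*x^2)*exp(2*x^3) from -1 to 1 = -exp(-10) + exp(2)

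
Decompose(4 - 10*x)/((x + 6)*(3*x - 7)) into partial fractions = -58/(25*(3*x - 7)) - 64/(25*(x + 6))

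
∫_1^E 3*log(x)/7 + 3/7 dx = 3*E/7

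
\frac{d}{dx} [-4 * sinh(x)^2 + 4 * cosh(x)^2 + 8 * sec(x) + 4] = 8*tan(x)*sec(x)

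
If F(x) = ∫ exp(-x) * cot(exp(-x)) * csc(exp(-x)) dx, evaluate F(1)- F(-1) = -csc(E) + csc(exp(-1))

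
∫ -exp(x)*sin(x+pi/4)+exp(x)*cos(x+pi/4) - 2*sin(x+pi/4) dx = (exp(x) + 2)*cos(x + pi/4) + C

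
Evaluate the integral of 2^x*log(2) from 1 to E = -2 + 2^E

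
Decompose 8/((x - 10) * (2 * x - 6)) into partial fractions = -4/(7*(x - 3)) + 4/(7*(x - 10))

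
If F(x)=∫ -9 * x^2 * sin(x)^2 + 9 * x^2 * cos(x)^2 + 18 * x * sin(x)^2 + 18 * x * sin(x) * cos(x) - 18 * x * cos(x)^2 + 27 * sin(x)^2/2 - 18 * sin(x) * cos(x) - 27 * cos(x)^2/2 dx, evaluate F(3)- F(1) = 27*sin(6)/4 + 45*sin(2)/4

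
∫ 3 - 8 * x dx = -4*x^2 + 3*x + C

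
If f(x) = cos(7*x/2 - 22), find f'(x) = -7*sin(7*x/2 - 22)/2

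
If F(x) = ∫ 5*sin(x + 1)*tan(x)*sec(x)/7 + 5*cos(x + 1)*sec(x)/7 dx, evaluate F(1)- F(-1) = 10*sin(1)/7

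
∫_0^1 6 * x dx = 3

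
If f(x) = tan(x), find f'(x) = cos(x)^(-2)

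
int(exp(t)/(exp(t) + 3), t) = log(exp(t) + 3) + C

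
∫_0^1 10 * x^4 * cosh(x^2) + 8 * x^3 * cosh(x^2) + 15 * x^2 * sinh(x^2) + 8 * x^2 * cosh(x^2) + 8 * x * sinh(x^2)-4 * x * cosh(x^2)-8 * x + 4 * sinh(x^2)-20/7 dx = -48/7 + 11*sinh(1)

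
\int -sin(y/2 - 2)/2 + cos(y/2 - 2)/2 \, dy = sqrt(2)*cos(-y/2 + pi/4 + 2) + C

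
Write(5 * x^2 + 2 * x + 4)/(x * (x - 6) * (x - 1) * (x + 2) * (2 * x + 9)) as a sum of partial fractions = 4/(27*(2*x + 9)) - 1/(12*(x + 2)) - 1/(15*(x - 1)) + 7/(180*(x - 6)) + 1/(27*x)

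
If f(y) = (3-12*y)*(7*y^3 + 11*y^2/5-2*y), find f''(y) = -1008*y^2 - 162*y/5 + 306/5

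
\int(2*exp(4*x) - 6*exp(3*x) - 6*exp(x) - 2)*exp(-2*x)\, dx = ((exp(x) - 3)*exp(x) - 1)^2*exp(-2*x) + C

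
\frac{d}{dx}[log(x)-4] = 1/x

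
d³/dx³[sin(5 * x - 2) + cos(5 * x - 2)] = -125*sqrt(2)*cos(5*x - 2 + pi/4)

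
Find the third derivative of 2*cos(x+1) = 2*sin(x + 1)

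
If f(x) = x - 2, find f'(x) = 1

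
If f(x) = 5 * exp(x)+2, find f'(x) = 5*exp(x)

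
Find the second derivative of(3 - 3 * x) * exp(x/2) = -3*x*exp(x/2)/4 - 9*exp(x/2)/4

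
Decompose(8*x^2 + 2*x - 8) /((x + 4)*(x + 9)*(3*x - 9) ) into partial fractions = 311/(90*(x + 9)) - 16/(15*(x + 4)) + 5/(18*(x - 3))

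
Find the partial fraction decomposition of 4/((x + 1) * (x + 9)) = -1/(2*(x + 9)) + 1/(2*(x + 1))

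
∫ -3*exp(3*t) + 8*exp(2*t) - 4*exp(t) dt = (1 - exp(t))^3 + (exp(t) - 1)^2 + exp(t) + C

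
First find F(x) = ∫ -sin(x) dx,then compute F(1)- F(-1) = 0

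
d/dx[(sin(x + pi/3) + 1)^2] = 2*cos(x + pi/3) + cos(2*x + pi/6)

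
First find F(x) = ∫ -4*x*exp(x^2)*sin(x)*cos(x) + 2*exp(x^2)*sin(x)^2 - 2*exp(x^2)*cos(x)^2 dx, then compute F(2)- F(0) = -exp(4)*sin(4)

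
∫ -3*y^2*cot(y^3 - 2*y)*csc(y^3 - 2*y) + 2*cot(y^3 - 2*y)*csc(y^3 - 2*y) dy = csc(y*(y^2 - 2)) + C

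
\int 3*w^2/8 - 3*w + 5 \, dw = w^3/8 - 3*w^2/2 + 5*w + C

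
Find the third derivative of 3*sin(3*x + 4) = -81*cos(3*x + 4)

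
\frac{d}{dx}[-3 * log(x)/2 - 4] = -3/(2*x)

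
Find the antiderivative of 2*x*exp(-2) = x^2*exp(-2) + C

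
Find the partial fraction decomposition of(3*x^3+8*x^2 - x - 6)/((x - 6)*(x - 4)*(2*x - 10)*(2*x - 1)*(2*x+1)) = -31/(5148*(2*x + 1)) + 1/(84*(2*x - 1)) + 155/(126*(x - 4)) - 94/(33*(x - 5)) + 21/(13*(x - 6))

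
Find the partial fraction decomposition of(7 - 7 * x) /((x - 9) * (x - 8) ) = 49/(x - 8) - 56/(x - 9)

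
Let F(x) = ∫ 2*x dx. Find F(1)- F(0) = 1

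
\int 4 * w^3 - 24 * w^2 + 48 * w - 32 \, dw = w^4 - 8*w^3 + 24*w^2 - 32*w + C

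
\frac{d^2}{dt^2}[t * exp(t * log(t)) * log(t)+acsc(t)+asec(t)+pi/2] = (t^2*exp(t*log(t))*log(t)^3 + 2*t^2*exp(t*log(t))*log(t)^2 + t^2*exp(t*log(t))*log(t) + 2*t*exp(t*log(t))*log(t)^2 + 5*t*exp(t*log(t))*log(t) + 2*t*exp(t*log(t)) + exp(t*log(t)))/t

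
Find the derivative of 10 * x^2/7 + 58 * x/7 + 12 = 20*x/7 + 58/7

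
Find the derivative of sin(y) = cos(y)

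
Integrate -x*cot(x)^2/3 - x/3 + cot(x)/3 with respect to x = x*cot(x)/3 + C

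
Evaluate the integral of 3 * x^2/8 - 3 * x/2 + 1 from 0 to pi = -pi/2 + (-1 + pi/2)^3 + 1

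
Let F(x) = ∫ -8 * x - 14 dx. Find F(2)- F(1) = -26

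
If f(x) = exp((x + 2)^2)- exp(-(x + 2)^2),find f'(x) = (2*x*exp(2*x^2 + 8*x + 8) + 2*x + 4*exp(2*x^2 + 8*x + 8) + 4)*exp(-x^2 - 4*x - 4)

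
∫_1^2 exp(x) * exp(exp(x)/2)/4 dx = -exp(E/2)/2 + exp(exp(2)/2)/2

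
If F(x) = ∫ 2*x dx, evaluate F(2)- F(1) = 3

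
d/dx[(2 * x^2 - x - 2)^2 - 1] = 16*x^3 - 12*x^2 - 14*x + 4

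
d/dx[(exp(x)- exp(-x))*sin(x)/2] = sqrt(2)*(exp(2*x)*sin(x + pi/4) - cos(x + pi/4))*exp(-x)/2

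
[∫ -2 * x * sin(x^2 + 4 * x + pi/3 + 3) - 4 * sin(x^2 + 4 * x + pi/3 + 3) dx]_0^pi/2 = -cos(pi/3 + 3) + cos(pi/3 + pi^2/4 + 3)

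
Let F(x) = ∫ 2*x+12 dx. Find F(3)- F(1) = 32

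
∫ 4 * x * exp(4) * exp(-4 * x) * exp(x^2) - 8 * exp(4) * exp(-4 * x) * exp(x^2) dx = 2*exp((x - 2)^2) + C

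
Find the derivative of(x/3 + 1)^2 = 2*x/9 + 2/3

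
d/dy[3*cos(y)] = -3*sin(y)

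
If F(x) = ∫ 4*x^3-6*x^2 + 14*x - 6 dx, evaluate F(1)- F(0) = 0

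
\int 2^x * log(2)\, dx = 2^x + C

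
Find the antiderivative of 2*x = x^2 + C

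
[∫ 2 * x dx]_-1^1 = 0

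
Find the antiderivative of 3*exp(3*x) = exp(3*x) + C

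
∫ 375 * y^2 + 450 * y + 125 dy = 125*y^3 + 225*y^2 + 125*y + C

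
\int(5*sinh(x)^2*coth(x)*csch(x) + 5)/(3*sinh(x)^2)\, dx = -5/(3*tanh(x)) - 5/(3*sinh(x)) + C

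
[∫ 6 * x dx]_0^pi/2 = 3*pi^2/4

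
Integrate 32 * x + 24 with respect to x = 16*x^2 + 24*x + C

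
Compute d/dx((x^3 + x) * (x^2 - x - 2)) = 5*x^4 - 4*x^3 - 3*x^2 - 2*x - 2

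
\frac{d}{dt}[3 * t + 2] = 3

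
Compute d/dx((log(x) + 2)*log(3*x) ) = (2*log(x) + log(3) + 2)/x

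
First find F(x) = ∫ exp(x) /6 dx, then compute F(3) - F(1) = -E/6 + exp(3)/6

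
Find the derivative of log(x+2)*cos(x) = (-x*log(x + 2)*sin(x) - 2*log(x + 2)*sin(x) + cos(x))/(x + 2)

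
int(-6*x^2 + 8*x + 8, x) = -2*x^3 + 4*x^2 + 8*x + C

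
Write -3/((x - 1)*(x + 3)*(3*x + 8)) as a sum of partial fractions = 27/(11*(3*x + 8)) - 3/(4*(x + 3)) - 3/(44*(x - 1))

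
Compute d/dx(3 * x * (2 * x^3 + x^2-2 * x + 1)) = 24*x^3 + 9*x^2 - 12*x + 3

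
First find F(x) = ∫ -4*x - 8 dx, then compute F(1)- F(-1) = -16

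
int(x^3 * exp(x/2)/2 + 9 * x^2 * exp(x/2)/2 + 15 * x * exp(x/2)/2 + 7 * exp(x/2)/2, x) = (x + 1)^3*exp(x/2) + C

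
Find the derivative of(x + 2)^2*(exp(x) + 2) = x^2*exp(x) + 6*x*exp(x) + 4*x + 8*exp(x) + 8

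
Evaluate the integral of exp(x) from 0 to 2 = -1 + exp(2)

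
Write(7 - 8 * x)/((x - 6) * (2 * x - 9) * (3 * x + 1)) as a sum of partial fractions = 3/(19*(3*x + 1)) + 4/(3*(2*x - 9)) - 41/(57*(x - 6))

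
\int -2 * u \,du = -u^2 + C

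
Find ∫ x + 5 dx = x^2/2 + 5*x + C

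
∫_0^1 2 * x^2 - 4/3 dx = -2/3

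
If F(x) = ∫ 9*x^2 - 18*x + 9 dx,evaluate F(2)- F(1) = 3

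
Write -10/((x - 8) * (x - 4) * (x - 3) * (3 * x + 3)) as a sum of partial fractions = 1/(54*(x + 1)) - 1/(6*(x - 3)) + 1/(6*(x - 4)) - 1/(54*(x - 8))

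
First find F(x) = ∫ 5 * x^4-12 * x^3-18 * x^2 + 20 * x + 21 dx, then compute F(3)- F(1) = -32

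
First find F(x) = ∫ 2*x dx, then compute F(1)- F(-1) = 0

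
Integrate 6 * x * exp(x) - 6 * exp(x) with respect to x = 6*(x - 2)*exp(x) + C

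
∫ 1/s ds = log(s) + C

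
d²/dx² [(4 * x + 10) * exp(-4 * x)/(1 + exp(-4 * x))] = (64*x*exp(8*x) - 64*x*exp(4*x) + 128*exp(8*x) - 192*exp(4*x))/(exp(12*x) + 3*exp(8*x) + 3*exp(4*x) + 1)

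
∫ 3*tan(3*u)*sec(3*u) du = sec(3*u) + C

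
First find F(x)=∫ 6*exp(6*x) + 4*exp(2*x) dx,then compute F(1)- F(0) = -3 + 2*exp(2) + exp(6)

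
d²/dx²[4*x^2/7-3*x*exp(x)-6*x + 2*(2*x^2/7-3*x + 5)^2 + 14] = 96*x^2/49 - 3*x*exp(x) - 144*x/7 - 6*exp(x) + 340/7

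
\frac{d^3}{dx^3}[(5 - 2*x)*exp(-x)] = (2*x - 11)*exp(-x)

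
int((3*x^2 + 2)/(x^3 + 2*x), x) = log(3*x^3 + 6*x) + C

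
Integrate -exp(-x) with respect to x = exp(-x) + C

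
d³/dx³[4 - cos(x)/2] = -sin(x)/2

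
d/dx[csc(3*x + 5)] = -3*cot(3*x + 5)*csc(3*x + 5)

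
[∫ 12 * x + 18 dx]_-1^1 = 36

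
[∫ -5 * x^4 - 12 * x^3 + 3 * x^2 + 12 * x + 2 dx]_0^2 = -44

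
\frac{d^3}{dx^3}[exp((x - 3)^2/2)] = x^3*exp(x^2/2 - 3*x + 9/2) - 9*x^2*exp(x^2/2 - 3*x + 9/2) + 30*x*exp(x^2/2 - 3*x + 9/2) - 36*exp(x^2/2 - 3*x + 9/2)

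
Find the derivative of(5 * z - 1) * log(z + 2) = (5*z*log(z + 2) + 5*z + 10*log(z + 2) - 1)/(z + 2)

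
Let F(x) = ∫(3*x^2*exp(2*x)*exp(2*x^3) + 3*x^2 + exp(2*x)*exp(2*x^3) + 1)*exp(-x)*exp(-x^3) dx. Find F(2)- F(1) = -exp(2) - exp(-10) + exp(-2) + exp(10)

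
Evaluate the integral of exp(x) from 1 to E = -E + exp(E)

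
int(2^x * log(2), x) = 2^x + C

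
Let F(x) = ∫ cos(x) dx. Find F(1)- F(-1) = 2*sin(1)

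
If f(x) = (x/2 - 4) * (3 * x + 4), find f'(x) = 3*x - 10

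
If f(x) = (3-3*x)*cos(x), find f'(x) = 3*x*sin(x) - 3*sin(x) - 3*cos(x)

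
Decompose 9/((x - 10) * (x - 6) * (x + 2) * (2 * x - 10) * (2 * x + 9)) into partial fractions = 24/(19285*(2*x + 9)) - 3/(2240*(x + 2)) + 9/(1330*(x - 5)) - 3/(448*(x - 6)) + 3/(4640*(x - 10))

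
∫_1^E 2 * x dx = -1 + exp(2)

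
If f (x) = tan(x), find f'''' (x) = 24*tan(x)^5 + 40*tan(x)^3 + 16*tan(x)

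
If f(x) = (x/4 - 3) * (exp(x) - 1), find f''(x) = x*exp(x)/4 - 5*exp(x)/2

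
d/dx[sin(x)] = cos(x)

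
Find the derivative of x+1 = 1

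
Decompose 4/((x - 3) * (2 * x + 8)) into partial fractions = -2/(7*(x + 4)) + 2/(7*(x - 3))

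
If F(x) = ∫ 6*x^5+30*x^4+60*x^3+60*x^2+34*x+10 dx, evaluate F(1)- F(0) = 69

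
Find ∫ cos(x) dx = sin(x) + C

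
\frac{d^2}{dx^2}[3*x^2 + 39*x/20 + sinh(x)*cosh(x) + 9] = 2*sinh(2*x) + 6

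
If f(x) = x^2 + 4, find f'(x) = 2*x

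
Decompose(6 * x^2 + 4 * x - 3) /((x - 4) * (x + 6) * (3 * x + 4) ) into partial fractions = -3/(32*(3*x + 4)) + 27/(20*(x + 6)) + 109/(160*(x - 4))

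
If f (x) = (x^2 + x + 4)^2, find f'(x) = 4*x^3 + 6*x^2 + 18*x + 8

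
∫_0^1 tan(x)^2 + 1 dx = tan(1)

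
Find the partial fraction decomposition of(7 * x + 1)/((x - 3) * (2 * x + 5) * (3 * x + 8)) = -159/(17*(3*x + 8)) + 6/(2*x + 5) + 2/(17*(x - 3))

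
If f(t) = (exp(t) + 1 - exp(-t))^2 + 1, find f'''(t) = (8*exp(4*t) + 2*exp(3*t) + 2*exp(t) - 8)*exp(-2*t)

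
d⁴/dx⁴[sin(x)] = sin(x)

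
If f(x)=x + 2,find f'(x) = 1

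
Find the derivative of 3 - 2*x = -2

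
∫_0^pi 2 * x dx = pi^2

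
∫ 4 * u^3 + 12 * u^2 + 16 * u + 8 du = u^4 + 4*u^3 + 8*u^2 + 8*u + C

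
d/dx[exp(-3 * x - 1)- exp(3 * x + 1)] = (-3*exp(6*x + 2) - 3)*exp(-3*x - 1)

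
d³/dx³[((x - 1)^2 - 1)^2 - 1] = 24*x - 24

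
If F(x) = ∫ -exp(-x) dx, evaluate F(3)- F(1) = -exp(-1) + exp(-3)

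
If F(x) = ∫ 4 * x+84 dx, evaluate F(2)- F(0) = 176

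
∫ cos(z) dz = sin(z) + C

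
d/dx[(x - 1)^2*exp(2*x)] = 2*x^2*exp(2*x) - 2*x*exp(2*x)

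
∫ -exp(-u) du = exp(-u) + C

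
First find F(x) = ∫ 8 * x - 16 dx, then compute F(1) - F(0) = -12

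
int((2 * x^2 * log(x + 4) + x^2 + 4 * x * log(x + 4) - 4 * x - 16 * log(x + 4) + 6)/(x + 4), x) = ((x - 2)^2 + 2)*log(x + 4) + C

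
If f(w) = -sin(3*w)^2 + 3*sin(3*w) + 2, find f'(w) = -3*sin(6*w) + 9*cos(3*w)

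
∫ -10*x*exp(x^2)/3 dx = -5*exp(x^2)/3 + C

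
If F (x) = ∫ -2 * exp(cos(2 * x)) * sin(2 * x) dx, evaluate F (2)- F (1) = -exp(cos(2)) + exp(cos(4))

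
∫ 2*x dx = x^2 + C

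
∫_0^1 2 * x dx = 1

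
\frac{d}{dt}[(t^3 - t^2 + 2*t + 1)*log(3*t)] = (3*t^3*log(t) + t^3 + 3*t^3*log(3) - 2*t^2*log(t) - 2*t^2*log(3) - t^2 + 2*t*log(t) + 2*t + 2*t*log(3) + 1)/t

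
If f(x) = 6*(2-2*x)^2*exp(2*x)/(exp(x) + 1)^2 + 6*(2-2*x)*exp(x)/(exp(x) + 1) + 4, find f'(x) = (48*x^2*exp(2*x) + 48*x*exp(3*x) - 60*x*exp(2*x) - 12*x*exp(x) - 60*exp(3*x) - 12*exp(2*x))/(exp(3*x) + 3*exp(2*x) + 3*exp(x) + 1)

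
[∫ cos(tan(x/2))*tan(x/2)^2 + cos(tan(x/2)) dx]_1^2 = -2*sin(tan(1/2)) + 2*sin(tan(1))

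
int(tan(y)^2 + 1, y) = tan(y) + C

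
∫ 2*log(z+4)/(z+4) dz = log(z + 4)^2 + C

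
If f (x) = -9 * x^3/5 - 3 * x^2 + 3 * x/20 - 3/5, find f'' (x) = -54*x/5 - 6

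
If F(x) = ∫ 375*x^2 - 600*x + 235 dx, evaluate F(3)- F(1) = 1320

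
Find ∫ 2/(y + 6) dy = 2*log(2*y/3 + 4) + C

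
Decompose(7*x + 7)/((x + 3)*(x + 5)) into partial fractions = 14/(x + 5) - 7/(x + 3)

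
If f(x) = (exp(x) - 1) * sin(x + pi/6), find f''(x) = 2*exp(x)*cos(x + pi/6) + sin(x + pi/6)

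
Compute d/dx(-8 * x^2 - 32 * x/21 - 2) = -16*x - 32/21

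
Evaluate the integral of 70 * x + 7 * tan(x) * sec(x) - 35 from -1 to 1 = -70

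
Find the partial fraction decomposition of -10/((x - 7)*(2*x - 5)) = 20/(9*(2*x - 5)) - 10/(9*(x - 7))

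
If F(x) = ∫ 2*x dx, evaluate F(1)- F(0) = 1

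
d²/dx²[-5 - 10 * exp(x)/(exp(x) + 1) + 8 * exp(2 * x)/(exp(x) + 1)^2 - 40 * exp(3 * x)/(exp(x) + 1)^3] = (114*exp(4*x) - 334*exp(3*x) + 22*exp(2*x) - 10*exp(x))/(exp(5*x) + 5*exp(4*x) + 10*exp(3*x) + 10*exp(2*x) + 5*exp(x) + 1)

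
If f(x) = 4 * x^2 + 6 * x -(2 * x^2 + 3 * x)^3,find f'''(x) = -960*x^3 - 2160*x^2 - 1296*x - 162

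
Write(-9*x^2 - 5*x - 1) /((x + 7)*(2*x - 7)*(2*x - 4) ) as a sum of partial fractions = -515/(126*(2*x - 7)) - 407/(378*(x + 7)) + 47/(54*(x - 2))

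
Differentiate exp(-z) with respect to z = -exp(-z)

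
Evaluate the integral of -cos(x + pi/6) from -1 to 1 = -sqrt(3)*sin(1)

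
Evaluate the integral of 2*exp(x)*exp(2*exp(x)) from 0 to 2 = -exp(2) + exp(2*exp(2))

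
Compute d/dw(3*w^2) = 6*w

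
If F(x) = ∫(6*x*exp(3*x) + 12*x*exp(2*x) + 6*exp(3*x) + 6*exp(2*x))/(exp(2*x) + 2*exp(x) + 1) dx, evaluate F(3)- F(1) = -6*exp(2)/(1 + E) + 18*exp(6)/(1 + exp(3))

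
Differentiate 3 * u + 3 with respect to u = 3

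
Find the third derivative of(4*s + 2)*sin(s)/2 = -2*s*cos(s) - 6*sin(s) - cos(s)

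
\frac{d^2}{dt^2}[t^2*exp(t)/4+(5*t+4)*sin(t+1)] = t^2*exp(t)/4 + t*exp(t) - 5*t*sin(t + 1) + exp(t)/2 - 4*sin(t + 1) + 10*cos(t + 1)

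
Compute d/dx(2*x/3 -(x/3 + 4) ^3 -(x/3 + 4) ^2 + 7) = -x^2/9 - 26*x/9 - 18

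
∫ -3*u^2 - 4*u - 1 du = -u^3 - 2*u^2 - u + C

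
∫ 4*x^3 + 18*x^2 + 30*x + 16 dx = x^4 + 6*x^3 + 15*x^2 + 16*x + C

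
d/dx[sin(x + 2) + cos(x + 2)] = -sin(x + 2) + cos(x + 2)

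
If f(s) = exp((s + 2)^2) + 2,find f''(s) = 4*s^2*exp(s^2 + 4*s + 4) + 16*s*exp(s^2 + 4*s + 4) + 18*exp(s^2 + 4*s + 4)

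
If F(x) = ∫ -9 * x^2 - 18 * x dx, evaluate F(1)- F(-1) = -6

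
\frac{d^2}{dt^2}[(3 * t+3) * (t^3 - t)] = 36*t^2 + 18*t - 6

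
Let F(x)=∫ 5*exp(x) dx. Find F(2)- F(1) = -5*E + 5*exp(2)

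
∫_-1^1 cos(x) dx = 2*sin(1)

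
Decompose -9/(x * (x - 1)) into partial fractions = -9/(x - 1) + 9/x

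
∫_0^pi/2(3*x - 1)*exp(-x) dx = (-3*pi/2 - 2)*exp(-pi/2) + 2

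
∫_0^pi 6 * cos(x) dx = 0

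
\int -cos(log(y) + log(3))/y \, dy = -sin(log(3*y)) + C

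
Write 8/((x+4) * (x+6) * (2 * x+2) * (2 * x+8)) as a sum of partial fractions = -1/(10*(x + 6)) + 1/(18*(x + 4)) - 1/(3*(x + 4)^2) + 2/(45*(x + 1))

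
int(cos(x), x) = sin(x) + C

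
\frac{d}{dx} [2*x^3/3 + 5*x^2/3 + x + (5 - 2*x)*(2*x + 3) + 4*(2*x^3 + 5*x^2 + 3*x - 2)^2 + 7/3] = 96*x^5 + 400*x^4 + 592*x^3 + 266*x^2 - 278*x/3 - 43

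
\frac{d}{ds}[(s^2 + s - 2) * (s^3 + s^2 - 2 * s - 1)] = 5*s^4 + 8*s^3 - 9*s^2 - 10*s + 3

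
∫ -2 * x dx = -x^2 + C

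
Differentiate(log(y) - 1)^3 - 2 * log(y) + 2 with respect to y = (3*log(y)^2 - 6*log(y) + 1)/y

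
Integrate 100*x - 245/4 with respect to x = 50*x^2 - 245*x/4 + C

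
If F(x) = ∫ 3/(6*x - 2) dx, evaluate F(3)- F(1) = log(2)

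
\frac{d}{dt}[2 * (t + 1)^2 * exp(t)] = 2*t^2*exp(t) + 8*t*exp(t) + 6*exp(t)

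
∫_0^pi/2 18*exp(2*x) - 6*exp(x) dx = -4 + (-1 + 3*exp(pi/2))^2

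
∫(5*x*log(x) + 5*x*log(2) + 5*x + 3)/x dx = (5*x + 3)*log(2*x) + C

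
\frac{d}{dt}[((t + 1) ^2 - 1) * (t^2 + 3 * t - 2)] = 4*t^3 + 15*t^2 + 8*t - 4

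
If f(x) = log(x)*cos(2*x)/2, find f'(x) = (-2*x*log(x)*sin(2*x) + cos(2*x))/(2*x)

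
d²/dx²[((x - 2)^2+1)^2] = 12*x^2 - 48*x + 52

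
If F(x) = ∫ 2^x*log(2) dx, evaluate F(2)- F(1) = 2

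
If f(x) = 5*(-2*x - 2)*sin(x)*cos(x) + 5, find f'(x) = -10*x*cos(2*x) - 5*sin(2*x) - 10*cos(2*x)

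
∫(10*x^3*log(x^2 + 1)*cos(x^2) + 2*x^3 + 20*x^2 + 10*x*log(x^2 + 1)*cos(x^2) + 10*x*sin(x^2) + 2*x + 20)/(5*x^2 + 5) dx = x^2/5 + 4*x + log(x^2 + 1)*sin(x^2) + C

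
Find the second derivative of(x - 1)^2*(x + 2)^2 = 12*x^2 + 12*x - 6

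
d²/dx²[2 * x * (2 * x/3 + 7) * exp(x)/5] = 4*x^2*exp(x)/15 + 58*x*exp(x)/15 + 92*exp(x)/15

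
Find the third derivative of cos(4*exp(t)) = 64*exp(3*t)*sin(4*exp(t)) - 48*exp(2*t)*cos(4*exp(t)) - 4*exp(t)*sin(4*exp(t))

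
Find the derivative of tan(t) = cos(t)^(-2)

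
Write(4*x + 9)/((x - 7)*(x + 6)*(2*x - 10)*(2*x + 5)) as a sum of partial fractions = -4/(1995*(2*x + 5)) + 15/(2002*(x + 6)) - 29/(660*(x - 5)) + 37/(988*(x - 7))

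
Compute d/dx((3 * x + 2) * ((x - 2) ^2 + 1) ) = 9*x^2 - 20*x + 7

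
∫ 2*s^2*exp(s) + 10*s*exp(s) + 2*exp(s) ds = 2*(s^2 + 3*s - 2)*exp(s) + C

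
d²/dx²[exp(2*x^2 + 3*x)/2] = 8*x^2*exp(2*x^2 + 3*x) + 12*x*exp(2*x^2 + 3*x) + 13*exp(2*x^2 + 3*x)/2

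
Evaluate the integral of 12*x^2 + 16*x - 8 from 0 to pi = -4*pi*(-pi^2 - 2*pi + 2)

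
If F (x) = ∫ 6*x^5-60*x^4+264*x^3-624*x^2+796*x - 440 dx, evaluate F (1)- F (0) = -195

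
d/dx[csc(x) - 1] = -cot(x)*csc(x)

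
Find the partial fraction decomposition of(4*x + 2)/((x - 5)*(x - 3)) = -7/(x - 3) + 11/(x - 5)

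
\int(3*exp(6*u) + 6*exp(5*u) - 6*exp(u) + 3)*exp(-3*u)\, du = ((exp(u) + 1)*exp(u) - 1)^3*exp(-3*u) + C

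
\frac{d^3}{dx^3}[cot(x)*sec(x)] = (1 - 6/sin(x)^2)*cos(x)/sin(x)^2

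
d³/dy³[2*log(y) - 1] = 4/y^3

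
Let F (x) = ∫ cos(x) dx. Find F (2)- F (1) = -sin(1) + sin(2)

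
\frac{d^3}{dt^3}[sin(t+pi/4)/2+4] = -cos(t + pi/4)/2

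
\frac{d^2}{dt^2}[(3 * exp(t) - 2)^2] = 36*exp(2*t) - 12*exp(t)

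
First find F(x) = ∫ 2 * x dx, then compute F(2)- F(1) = 3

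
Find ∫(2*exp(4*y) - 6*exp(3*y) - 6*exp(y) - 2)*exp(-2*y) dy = ((exp(y) - 3)*exp(y) - 1)^2*exp(-2*y) + C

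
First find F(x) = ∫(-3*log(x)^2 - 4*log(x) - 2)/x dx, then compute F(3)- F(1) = -(1 + log(3))^3 - log(3) + (1 + log(3))^2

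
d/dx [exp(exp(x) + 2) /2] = exp(x + exp(x) + 2)/2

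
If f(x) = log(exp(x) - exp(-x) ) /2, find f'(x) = (exp(2*x) + 1)/(2*exp(2*x) - 2)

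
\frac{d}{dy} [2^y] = 2^y*log(2)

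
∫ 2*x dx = x^2 + C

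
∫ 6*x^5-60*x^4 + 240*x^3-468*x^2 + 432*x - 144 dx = x^6 - 12*x^5 + 60*x^4 - 156*x^3 + 216*x^2 - 144*x + C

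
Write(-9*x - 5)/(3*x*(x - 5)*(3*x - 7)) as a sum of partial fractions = 39/(28*(3*x - 7)) - 5/(12*(x - 5)) - 1/(21*x)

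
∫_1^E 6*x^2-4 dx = -4*E + 2 + 2*exp(3)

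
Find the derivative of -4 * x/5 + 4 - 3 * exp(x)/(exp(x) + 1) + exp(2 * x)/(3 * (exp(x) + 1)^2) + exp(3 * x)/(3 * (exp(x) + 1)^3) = (-12*exp(4*x) - 68*exp(3*x) - 152*exp(2*x) - 93*exp(x) - 12)/(15*exp(4*x) + 60*exp(3*x) + 90*exp(2*x) + 60*exp(x) + 15)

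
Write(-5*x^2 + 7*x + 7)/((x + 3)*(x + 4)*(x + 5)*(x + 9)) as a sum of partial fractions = 461/(120*(x + 9)) - 153/(8*(x + 5)) + 101/(5*(x + 4)) - 59/(12*(x + 3))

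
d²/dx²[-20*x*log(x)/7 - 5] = -20/(7*x)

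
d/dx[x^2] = 2*x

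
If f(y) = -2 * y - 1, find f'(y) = -2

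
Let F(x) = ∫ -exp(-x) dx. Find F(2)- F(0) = -1 + exp(-2)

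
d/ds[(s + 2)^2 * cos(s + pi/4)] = -s^2*sin(s + pi/4) - 2*sqrt(2)*s*sin(s) - 2*s*sin(s + pi/4) - 4*sqrt(2)*sin(s)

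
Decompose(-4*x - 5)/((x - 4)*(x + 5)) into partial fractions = -5/(3*(x + 5)) - 7/(3*(x - 4))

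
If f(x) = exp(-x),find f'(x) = -exp(-x)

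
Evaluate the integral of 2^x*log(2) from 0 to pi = -1 + 2^pi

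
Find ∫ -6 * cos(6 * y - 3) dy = -sin(6*y - 3) + C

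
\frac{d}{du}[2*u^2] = 4*u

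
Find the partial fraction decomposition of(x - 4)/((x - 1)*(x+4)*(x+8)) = -1/(3*(x + 8)) + 2/(5*(x + 4)) - 1/(15*(x - 1))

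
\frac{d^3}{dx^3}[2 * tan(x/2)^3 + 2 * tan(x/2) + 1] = 15*tan(x/2)^6 + 30*tan(x/2)^4 + 17*tan(x/2)^2 + 2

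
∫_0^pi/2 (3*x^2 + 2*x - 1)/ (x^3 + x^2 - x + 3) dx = -log(3) + log(-pi/2 + pi^2/4 + 3 + pi^3/8)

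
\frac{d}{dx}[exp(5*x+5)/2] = 5*exp(5*x + 5)/2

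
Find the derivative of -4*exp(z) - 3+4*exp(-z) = (-4*exp(2*z) - 4)*exp(-z)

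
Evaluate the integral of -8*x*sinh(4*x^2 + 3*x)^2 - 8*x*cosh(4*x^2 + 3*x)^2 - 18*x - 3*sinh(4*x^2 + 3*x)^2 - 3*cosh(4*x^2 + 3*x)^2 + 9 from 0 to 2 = -sinh(44)/2 - 18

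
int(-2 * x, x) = -x^2 + C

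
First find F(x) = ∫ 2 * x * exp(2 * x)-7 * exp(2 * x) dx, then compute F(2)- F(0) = 4 - 2*exp(4)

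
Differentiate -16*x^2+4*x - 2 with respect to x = 4 - 32*x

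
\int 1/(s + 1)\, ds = log(3*s + 3) + C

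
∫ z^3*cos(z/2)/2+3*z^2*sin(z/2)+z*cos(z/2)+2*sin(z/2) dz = z*(z^2 + 2)*sin(z/2) + C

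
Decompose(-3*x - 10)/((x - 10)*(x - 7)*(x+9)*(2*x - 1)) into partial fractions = -92/(4693*(2*x - 1)) - 17/(5776*(x + 9)) + 31/(624*(x - 7)) - 40/(1083*(x - 10))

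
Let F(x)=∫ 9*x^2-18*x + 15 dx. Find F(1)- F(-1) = 36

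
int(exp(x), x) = exp(x) + C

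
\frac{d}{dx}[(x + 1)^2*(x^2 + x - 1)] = 4*x^3 + 9*x^2 + 4*x - 1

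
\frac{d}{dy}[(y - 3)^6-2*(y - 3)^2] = 6*y^5 - 90*y^4 + 540*y^3 - 1620*y^2 + 2426*y - 1446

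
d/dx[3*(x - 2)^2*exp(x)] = 3*x^2*exp(x) - 6*x*exp(x)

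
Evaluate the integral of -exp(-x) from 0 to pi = -1 + exp(-pi)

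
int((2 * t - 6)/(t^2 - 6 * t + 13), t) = log((t - 3)^2 + 4) + C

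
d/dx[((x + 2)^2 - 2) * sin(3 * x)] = 3*x^2*cos(3*x) + 2*x*sin(3*x) + 12*x*cos(3*x) + 4*sin(3*x) + 6*cos(3*x)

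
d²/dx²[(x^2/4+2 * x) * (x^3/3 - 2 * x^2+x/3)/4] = 5*x^3/12 + x^2/2 - 47*x/8 + 1/3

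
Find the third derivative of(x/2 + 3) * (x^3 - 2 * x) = 12*x + 18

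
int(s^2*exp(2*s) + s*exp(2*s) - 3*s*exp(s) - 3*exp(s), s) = s*(s*exp(s) - 6)*exp(s)/2 + C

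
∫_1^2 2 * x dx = 3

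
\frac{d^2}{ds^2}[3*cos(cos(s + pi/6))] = -3*sin(s + pi/6)^2*cos(cos(s + pi/6)) + 3*sin(cos(s + pi/6))*cos(s + pi/6)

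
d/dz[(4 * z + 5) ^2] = 32*z + 40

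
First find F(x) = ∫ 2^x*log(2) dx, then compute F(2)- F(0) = 3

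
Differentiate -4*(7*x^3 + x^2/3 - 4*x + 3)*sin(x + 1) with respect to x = -28*x^3*cos(x + 1) - 84*x^2*sin(x + 1) - 4*x^2*cos(x + 1)/3 - 8*x*sin(x + 1)/3 + 16*x*cos(x + 1) + 16*sin(x + 1) - 12*cos(x + 1)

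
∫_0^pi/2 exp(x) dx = -1 + exp(pi/2)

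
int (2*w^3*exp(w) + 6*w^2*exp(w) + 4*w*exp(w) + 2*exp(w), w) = 2*(w^3 + 2*w - 1)*exp(w) + C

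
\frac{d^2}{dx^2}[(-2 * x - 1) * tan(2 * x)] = -8*(2*x*sin(2*x)/cos(2*x) + sin(2*x)/cos(2*x) + 1)/cos(2*x)^2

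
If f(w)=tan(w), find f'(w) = cos(w)^(-2)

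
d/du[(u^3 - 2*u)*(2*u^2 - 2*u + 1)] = 10*u^4 - 8*u^3 - 9*u^2 + 8*u - 2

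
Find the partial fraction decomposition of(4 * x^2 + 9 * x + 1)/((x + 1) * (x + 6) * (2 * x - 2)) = 13/(10*(x + 6)) + 1/(5*(x + 1)) + 1/(2*(x - 1))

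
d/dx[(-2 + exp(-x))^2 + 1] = (4*exp(x) - 2)*exp(-2*x)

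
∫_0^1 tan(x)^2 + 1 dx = tan(1)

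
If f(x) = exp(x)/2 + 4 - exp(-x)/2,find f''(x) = (exp(2*x) - 1)*exp(-x)/2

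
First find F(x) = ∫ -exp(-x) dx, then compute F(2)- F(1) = -exp(-1) + exp(-2)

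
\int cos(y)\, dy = sin(y) + C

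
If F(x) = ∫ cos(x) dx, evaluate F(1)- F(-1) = 2*sin(1)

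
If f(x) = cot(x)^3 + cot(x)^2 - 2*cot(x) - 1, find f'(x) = -3*cot(x)^4 - 2*cot(x)^3 - cot(x)^2 - 2*cot(x) + 2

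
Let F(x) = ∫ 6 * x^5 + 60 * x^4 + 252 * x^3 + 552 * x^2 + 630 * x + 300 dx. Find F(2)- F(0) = 4788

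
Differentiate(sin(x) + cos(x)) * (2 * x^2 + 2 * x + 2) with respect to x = 2*sqrt(2)*x^2*cos(x + pi/4) + 2*x*sin(x) + 6*x*cos(x) + 4*cos(x)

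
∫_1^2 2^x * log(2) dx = 2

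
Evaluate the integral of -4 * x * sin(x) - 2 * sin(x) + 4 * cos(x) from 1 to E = (2 + 4*E)*cos(E) - 6*cos(1)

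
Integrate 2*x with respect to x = x^2 + C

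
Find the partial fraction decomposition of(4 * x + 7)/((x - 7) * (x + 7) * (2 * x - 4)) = -1/(12*(x + 7)) - 1/(6*(x - 2)) + 1/(4*(x - 7))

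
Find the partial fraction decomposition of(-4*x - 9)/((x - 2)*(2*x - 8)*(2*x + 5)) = 2/(117*(2*x + 5)) + 17/(36*(x - 2)) - 25/(52*(x - 4))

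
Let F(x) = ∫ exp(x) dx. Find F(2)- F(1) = -E + exp(2)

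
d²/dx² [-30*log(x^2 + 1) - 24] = (60*x^2 - 60)/(x^4 + 2*x^2 + 1)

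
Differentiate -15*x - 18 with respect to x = -15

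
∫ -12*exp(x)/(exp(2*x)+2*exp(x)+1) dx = (5 - 7*exp(x))/(exp(x) + 1) + C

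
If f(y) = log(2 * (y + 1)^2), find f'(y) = 2/(y + 1)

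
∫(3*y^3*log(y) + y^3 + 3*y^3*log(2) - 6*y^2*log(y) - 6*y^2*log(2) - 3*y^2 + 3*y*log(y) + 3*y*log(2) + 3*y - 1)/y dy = (y - 1)^3*log(2*y) + C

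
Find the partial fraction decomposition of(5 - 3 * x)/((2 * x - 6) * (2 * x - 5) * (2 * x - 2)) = 5/(6*(2*x - 5)) + 1/(12*(x - 1)) - 1/(2*(x - 3))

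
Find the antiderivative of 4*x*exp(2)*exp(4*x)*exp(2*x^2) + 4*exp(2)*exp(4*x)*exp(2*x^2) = exp(2*(x + 1)^2) + C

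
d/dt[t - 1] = 1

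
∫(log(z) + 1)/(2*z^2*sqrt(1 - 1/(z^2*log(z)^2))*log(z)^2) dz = asec(z*log(z))/2 + C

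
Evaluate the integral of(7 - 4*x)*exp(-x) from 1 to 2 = -exp(-1) + 5*exp(-2)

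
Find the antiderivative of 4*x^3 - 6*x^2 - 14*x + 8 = x^4 - 2*x^3 - 7*x^2 + 8*x + C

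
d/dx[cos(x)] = -sin(x)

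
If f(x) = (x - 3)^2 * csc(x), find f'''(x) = (x^2*cos(x)/sin(x) - 6*x^2*cos(x)/sin(x)^3 - 6*x - 6*x*cos(x)/sin(x) + 12*x/sin(x)^2 + 36*x*cos(x)/sin(x)^3 + 18 + 3*cos(x)/sin(x) - 36/sin(x)^2 - 54*cos(x)/sin(x)^3)/sin(x)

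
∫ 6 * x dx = 3*x^2 + C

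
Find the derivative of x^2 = 2*x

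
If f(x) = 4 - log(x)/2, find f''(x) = 1/(2*x^2)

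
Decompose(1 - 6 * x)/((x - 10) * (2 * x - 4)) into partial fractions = 11/(16*(x - 2)) - 59/(16*(x - 10))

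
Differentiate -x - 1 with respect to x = -1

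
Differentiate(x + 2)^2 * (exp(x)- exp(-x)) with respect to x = (x^2*exp(2*x) + x^2 + 6*x*exp(2*x) + 2*x + 8*exp(2*x))*exp(-x)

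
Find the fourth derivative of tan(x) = 24*tan(x)^5 + 40*tan(x)^3 + 16*tan(x)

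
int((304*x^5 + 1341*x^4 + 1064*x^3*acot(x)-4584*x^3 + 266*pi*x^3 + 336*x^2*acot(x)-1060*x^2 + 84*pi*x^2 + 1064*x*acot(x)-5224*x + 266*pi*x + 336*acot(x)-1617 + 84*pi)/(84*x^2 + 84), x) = (19*x^2 + 12*x - 9)*(4*x^2 + 21*x + 28*acot(x) - 140 + 7*pi)/84 + C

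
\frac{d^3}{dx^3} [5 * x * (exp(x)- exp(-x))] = (5*x*exp(2*x) + 5*x + 15*exp(2*x) - 15)*exp(-x)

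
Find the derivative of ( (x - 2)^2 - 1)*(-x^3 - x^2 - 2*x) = -5*x^4 + 12*x^3 - 3*x^2 + 10*x - 6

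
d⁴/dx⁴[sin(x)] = sin(x)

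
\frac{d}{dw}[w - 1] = 1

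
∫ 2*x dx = x^2 + C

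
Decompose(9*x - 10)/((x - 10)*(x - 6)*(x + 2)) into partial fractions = -7/(24*(x + 2)) - 11/(8*(x - 6)) + 5/(3*(x - 10))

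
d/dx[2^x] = 2^x*log(2)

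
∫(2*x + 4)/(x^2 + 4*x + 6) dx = log((x + 2)^2 + 2) + C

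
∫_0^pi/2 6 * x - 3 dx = -3*pi/2 + 3*pi^2/4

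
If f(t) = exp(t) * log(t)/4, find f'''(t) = (t^3*exp(t)*log(t) + 3*t^2*exp(t) - 3*t*exp(t) + 2*exp(t))/(4*t^3)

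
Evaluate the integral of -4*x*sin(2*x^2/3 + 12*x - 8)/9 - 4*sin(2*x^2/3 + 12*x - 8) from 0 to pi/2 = -cos(8)/3 + cos(8 - pi^2/6)/3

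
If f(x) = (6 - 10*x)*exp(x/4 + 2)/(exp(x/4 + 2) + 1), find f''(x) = (-5*x*exp(x/4 + 2) + 5*x*exp(3*x/4 + 6) - 37*exp(x/4 + 2) - 80*exp(x/2 + 4) - 43*exp(3*x/4 + 6))/(32*exp(6)*exp(3*x/4) + 32*exp(2)*exp(x/4) + 48*exp(4)*exp(x/2) + 8*exp(8)*exp(x) + 8)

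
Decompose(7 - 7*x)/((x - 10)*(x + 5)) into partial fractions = -14/(5*(x + 5)) - 21/(5*(x - 10))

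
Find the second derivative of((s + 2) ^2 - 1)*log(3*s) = (2*s^2*log(s) + 2*s^2*log(3) + 3*s^2 + 4*s - 3)/s^2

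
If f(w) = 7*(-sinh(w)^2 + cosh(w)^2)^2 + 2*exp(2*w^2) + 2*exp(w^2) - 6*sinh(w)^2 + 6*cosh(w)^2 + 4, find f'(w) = 8*w*exp(2*w^2) + 4*w*exp(w^2)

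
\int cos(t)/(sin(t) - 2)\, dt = log(2 - sin(t)) + C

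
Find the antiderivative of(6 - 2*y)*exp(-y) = 2*(y - 2)*exp(-y) + C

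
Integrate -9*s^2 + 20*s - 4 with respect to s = -3*s^3 + 10*s^2 - 4*s + C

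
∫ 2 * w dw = w^2 + C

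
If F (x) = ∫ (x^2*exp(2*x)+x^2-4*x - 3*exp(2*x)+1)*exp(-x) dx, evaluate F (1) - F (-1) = 0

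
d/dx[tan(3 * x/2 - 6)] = 3*tan(3*x/2 - 6)^2/2 + 3/2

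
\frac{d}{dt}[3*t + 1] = 3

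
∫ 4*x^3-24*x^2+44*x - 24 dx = x^4 - 8*x^3 + 22*x^2 - 24*x + C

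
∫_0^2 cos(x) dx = sin(2)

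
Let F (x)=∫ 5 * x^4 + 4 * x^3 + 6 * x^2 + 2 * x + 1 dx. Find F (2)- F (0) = 70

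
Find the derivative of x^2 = 2*x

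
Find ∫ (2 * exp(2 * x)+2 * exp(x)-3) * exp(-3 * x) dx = (-2*exp(2*x) - exp(x) + 1)*exp(-3*x) + C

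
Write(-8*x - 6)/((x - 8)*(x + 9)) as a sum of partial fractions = -66/(17*(x + 9)) - 70/(17*(x - 8))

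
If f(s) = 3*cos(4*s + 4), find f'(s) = -12*sin(4*s + 4)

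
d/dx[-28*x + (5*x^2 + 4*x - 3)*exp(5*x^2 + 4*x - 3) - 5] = 50*x^3*exp(5*x^2 + 4*x - 3) + 60*x^2*exp(5*x^2 + 4*x - 3) - 4*x*exp(5*x^2 + 4*x - 3) - 8*exp(5*x^2 + 4*x - 3) - 28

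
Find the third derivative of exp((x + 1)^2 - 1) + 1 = 8*x^3*exp(x^2 + 2*x) + 24*x^2*exp(x^2 + 2*x) + 36*x*exp(x^2 + 2*x) + 20*exp(x^2 + 2*x)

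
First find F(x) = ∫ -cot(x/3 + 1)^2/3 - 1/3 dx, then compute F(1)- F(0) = -cot(1) + cot(4/3)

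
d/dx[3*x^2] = 6*x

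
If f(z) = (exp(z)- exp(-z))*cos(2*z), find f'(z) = (-2*exp(2*z)*sin(2*z) + exp(2*z)*cos(2*z) + 2*sin(2*z) + cos(2*z))*exp(-z)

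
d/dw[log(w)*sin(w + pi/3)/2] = (w*log(w)*cos(w + pi/3) + sin(w + pi/3))/(2*w)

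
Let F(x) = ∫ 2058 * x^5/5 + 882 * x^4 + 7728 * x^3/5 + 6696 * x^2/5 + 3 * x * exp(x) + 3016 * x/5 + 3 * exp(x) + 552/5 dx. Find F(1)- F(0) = 3*E + 7449/5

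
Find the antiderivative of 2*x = x^2 + C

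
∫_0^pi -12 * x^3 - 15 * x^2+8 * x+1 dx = (-3*pi - 2)*(-2*pi + 1 + pi^2 + pi^3) + 2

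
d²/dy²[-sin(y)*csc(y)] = 0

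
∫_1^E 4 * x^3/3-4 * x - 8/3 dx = (-1 + E/3)*(1 + E)^3 + 16/3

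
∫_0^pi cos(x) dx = 0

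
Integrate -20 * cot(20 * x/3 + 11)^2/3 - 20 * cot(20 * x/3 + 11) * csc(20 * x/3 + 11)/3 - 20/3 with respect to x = cot(20*x/3 + 11) + csc(20*x/3 + 11) + C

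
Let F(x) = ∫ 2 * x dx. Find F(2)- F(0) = 4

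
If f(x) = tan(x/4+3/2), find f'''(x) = 3*tan(x/4 + 3/2)^4/32 + tan(x/4 + 3/2)^2/8 + 1/32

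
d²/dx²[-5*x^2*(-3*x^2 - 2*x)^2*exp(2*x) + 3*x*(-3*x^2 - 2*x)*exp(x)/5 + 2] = -180*x^6*exp(2*x) - 1320*x^5*exp(2*x) - 2630*x^4*exp(2*x) - 1520*x^3*exp(2*x) - 9*x^3*exp(x)/5 - 240*x^2*exp(2*x) - 12*x^2*exp(x) - 78*x*exp(x)/5 - 12*exp(x)/5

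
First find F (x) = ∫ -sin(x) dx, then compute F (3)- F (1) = cos(3) - cos(1)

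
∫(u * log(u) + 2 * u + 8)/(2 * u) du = (u + 8)*(log(u) + 1)/2 + C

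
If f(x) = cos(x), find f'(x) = -sin(x)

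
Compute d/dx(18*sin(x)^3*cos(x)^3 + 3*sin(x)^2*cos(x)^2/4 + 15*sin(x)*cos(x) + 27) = -27*(1 - cos(2*x))^2*cos(2*x)/2 + 3*sin(4*x)/8 + 42*cos(2*x) - 27*cos(4*x)/2 - 27/2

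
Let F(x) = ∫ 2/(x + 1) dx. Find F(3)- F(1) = 2*log(2)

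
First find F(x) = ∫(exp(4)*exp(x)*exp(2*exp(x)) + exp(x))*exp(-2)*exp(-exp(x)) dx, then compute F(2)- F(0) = -exp(3) - exp(-exp(2) - 2) + exp(-3) + exp(2 + exp(2))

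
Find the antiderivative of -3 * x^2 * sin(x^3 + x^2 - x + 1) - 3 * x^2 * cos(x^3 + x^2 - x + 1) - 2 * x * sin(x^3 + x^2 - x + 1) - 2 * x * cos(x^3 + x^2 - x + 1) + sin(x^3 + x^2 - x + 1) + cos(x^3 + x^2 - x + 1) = -sin(x^3 + x^2 - x + 1) + cos(x^3 + x^2 - x + 1) + C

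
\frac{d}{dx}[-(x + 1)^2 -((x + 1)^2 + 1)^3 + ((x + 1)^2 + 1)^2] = -6*x^5 - 30*x^4 - 68*x^3 - 84*x^2 - 58*x - 18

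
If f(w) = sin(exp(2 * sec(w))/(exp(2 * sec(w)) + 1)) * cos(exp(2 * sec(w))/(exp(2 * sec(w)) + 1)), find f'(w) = 2*(1 - 2*sin(exp(2/cos(w))/(exp(2/cos(w)) + 1))^2)*exp(2/cos(w))*sin(w)/((exp(2/cos(w)) + 1)^2*cos(w)^2)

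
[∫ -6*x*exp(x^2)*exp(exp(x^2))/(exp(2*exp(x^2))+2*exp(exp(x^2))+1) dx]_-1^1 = 0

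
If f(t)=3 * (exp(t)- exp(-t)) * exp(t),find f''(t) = 12*exp(2*t)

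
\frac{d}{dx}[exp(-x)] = -exp(-x)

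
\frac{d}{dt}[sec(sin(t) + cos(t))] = sqrt(2)*sin(sqrt(2)*sin(t + pi/4))*cos(t + pi/4)/cos(sqrt(2)*sin(t + pi/4))^2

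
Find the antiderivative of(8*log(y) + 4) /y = (2*log(y) + 1)^2 + C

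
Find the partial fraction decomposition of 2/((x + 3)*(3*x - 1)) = 3/(5*(3*x - 1)) - 1/(5*(x + 3))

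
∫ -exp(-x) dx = exp(-x) + C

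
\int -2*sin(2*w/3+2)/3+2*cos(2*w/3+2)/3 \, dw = sin(2*w/3 + 2) + cos(2*w/3 + 2) + C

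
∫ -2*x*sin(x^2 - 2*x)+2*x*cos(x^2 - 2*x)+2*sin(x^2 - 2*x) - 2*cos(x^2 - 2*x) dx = sin(x*(x - 2)) + cos(x*(x - 2)) + C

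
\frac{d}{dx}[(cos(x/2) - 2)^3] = -51*sin(x/2)/8 + 3*sin(x) - 3*sin(3*x/2)/8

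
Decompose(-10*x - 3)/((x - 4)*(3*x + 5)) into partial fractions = -41/(17*(3*x + 5)) - 43/(17*(x - 4))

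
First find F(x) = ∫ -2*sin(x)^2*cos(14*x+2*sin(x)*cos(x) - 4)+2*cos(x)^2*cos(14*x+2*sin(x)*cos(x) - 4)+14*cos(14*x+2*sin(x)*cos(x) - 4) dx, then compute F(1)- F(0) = sin(sin(2) + 10) + sin(4)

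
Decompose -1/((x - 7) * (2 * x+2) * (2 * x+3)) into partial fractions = -2/(17*(2*x + 3)) + 1/(16*(x + 1)) - 1/(272*(x - 7))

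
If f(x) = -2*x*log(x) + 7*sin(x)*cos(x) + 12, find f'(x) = -2*log(x) - 14*sin(x)^2 + 5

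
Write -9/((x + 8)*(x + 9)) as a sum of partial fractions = 9/(x + 9) - 9/(x + 8)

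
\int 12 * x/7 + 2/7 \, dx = 6*x^2/7 + 2*x/7 + C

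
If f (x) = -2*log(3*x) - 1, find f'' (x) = 2/x^2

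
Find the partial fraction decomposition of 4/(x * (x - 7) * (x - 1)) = -2/(3*(x - 1)) + 2/(21*(x - 7)) + 4/(7*x)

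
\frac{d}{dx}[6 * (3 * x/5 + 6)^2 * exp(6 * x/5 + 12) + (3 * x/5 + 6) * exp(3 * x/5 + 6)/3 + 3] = 324*x^2*exp(6*x/5 + 12)/125 + 3*x*exp(3*x/5 + 6)/25 + 1404*x*exp(6*x/5 + 12)/25 + 7*exp(3*x/5 + 6)/5 + 1512*exp(6*x/5 + 12)/5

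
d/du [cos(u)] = -sin(u)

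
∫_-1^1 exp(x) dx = E - exp(-1)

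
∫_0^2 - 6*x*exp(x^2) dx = 3 - 3*exp(4)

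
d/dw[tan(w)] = cos(w)^(-2)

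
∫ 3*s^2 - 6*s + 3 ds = s^3 - 3*s^2 + 3*s + C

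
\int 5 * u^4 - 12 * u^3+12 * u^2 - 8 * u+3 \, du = u^5 - 3*u^4 + 4*u^3 - 4*u^2 + 3*u + C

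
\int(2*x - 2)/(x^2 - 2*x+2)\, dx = log(3*(x - 1)^2 + 3) + C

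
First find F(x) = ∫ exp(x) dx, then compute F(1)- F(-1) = E - exp(-1)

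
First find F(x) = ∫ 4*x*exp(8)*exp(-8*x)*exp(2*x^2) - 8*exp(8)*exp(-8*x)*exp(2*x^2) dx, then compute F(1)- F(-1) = -exp(18) + exp(2)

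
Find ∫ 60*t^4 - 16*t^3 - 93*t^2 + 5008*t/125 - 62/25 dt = 12*t^5 - 4*t^4 - 31*t^3 + 2504*t^2/125 - 62*t/25 + C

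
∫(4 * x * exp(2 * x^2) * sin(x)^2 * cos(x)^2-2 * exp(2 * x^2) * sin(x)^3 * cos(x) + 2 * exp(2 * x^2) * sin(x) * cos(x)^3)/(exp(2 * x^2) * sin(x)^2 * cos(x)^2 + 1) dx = log((1 - cos(4*x))*exp(2*x^2)/8 + 1) + C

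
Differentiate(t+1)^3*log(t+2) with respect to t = (3*t^3*log(t + 2) + t^3 + 12*t^2*log(t + 2) + 3*t^2 + 15*t*log(t + 2) + 3*t + 6*log(t + 2) + 1)/(t + 2)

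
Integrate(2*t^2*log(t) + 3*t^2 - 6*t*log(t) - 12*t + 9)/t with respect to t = (t - 3)^2*(log(t) + 1) + C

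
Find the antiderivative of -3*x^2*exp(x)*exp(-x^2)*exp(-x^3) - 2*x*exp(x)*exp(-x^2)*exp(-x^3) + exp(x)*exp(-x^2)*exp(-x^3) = exp(x*(-x^2 - x + 1)) + C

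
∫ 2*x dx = x^2 + C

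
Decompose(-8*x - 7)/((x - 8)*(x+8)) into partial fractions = -57/(16*(x + 8)) - 71/(16*(x - 8))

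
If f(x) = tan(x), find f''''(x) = 24*tan(x)^5 + 40*tan(x)^3 + 16*tan(x)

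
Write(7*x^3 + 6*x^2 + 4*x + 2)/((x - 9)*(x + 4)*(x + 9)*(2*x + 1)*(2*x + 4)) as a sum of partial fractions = -5/(6783*(2*x + 1)) - 4651/(21420*(x + 9)) + 183/(910*(x + 4)) - 19/(462*(x + 2)) + 5627/(97812*(x - 9))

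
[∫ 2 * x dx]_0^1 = 1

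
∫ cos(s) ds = sin(s) + C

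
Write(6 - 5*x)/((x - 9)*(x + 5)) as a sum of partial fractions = -31/(14*(x + 5)) - 39/(14*(x - 9))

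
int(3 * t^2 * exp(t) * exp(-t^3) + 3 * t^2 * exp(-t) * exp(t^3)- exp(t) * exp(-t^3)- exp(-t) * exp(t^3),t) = -exp(-t^3 + t) + exp(t^3 - t) + C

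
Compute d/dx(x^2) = 2*x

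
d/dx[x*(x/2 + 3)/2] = x/2 + 3/2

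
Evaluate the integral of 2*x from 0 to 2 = 4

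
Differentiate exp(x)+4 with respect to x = exp(x)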